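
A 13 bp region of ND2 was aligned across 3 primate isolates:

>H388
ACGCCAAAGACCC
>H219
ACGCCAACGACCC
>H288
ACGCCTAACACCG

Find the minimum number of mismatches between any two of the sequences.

1

Pairwise Hamming distances:
  H388 vs H219: 1
  H388 vs H288: 3
  H219 vs H288: 4
The smallest is 1, between H388 and H219.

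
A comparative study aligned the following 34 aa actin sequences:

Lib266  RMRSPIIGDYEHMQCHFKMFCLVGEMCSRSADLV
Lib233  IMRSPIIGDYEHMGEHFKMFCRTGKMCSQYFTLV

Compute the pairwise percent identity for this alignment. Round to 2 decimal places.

Differing sites — 1:R/I; 14:Q/G; 15:C/E; 22:L/R; 23:V/T; 25:E/K; 29:R/Q; 30:S/Y; 31:A/F; 32:D/T.
24 of the 34 sites match, so the percent identity is 24/34 × 100 = 70.59%.

70.59%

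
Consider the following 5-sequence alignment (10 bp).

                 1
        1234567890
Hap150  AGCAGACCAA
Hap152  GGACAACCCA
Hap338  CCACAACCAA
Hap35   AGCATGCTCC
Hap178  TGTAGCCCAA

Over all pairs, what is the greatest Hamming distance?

9

Pairwise Hamming distances:
  Hap150 vs Hap152: 5
  Hap150 vs Hap338: 5
  Hap150 vs Hap35: 5
  Hap150 vs Hap178: 3
  Hap152 vs Hap338: 3
  Hap152 vs Hap35: 7
  Hap152 vs Hap178: 6
  Hap338 vs Hap35: 9
  Hap338 vs Hap178: 6
  Hap35 vs Hap178: 7
The largest is 9, between Hap338 and Hap35.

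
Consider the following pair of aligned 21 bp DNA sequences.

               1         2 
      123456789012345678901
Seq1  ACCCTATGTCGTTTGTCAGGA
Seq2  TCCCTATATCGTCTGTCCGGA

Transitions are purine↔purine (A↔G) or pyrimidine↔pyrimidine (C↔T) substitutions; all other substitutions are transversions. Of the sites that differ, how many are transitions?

Mismatches occur at site 1 (A→T, transversion), site 8 (G→A, transition), site 13 (T→C, transition), site 18 (A→C, transversion).
Of the 4 differences, 2 transitions and 2 transversions, so the answer is 2.

2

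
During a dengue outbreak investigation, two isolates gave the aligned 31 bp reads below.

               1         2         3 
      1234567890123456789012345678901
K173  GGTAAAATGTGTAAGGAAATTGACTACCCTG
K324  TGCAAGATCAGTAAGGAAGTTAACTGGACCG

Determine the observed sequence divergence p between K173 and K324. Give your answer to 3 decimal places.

Mismatches occur at site 1 (G→T), site 3 (T→C), site 6 (A→G), site 9 (G→C), site 10 (T→A), site 19 (A→G), site 22 (G→A), site 26 (A→G), site 27 (C→G), site 28 (C→A), site 30 (T→C).
There are 11 differences over 31 sites, so p = 11/31 = 0.355.

0.355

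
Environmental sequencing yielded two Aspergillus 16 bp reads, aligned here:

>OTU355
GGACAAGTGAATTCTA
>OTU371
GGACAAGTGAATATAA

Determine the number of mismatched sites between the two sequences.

The sequences differ at positions 13 (T/A), 14 (C/T), 15 (T/A).
That gives 3 mismatches out of 16 aligned sites, so the Hamming distance is 3.

3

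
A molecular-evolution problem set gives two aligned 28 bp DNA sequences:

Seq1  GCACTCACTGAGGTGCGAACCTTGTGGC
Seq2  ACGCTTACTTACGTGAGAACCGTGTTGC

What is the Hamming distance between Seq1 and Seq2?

8

Differing sites — 1:G/A; 3:A/G; 6:C/T; 10:G/T; 12:G/C; 16:C/A; 22:T/G; 26:G/T.
That gives 8 mismatches out of 28 aligned sites, so the Hamming distance is 8.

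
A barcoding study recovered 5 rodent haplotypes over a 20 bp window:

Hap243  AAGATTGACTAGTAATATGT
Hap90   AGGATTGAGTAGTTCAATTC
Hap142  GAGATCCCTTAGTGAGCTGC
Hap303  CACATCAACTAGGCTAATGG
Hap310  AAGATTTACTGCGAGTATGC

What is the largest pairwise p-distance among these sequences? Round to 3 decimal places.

0.600

Pairwise Hamming distances:
  Hap243 vs Hap90: 7
  Hap243 vs Hap142: 9
  Hap243 vs Hap303: 9
  Hap243 vs Hap310: 6
  Hap90 vs Hap142: 11
  Hap90 vs Hap303: 11
  Hap90 vs Hap310: 10
  Hap142 vs Hap303: 11
  Hap142 vs Hap310: 12
  Hap303 vs Hap310: 10
The largest is 12 mismatches, between Hap142 and Hap310; p = 12/20 = 0.600.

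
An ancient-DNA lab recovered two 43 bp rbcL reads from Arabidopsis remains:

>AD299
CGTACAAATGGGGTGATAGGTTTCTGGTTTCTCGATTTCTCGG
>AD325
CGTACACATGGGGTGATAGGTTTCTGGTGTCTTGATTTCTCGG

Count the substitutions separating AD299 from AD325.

Mismatches occur at site 7 (A↔C), site 29 (T↔G), site 33 (C↔T).
That gives 3 mismatches out of 43 aligned sites, so the Hamming distance is 3.

3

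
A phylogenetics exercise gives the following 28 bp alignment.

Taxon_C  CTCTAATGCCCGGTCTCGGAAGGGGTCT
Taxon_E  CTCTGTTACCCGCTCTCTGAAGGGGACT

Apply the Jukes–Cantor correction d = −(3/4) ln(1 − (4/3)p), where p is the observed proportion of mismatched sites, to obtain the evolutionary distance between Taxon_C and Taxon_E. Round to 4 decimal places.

Differing sites — 5:A/G; 6:A/T; 8:G/A; 13:G/C; 18:G/T; 26:T/A.
p = 6/28 = 0.214286.
d = −0.75 · ln(1 − (4/3)·0.214286) = −0.75 · ln(0.714285) = −0.75 · (-0.336473) = 0.2524.

0.2524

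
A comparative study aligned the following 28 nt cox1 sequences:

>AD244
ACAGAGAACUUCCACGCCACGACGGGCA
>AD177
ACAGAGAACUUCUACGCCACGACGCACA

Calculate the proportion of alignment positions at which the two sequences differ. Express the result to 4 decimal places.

Differing sites — 13:C/U; 25:G/C; 26:G/A.
There are 3 differences over 28 sites, so p = 3/28 = 0.1071.

0.1071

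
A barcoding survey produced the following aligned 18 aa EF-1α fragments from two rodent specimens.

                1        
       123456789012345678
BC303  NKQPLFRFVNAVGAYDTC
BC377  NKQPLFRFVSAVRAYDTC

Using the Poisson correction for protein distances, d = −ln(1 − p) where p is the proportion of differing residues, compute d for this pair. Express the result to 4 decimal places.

Mismatches occur at site 10 (N↔S), site 13 (G↔R).
p = 2/18 = 0.111111.
d = −ln(1 − 0.111111) = −ln(0.888889) = 0.1178.

0.1178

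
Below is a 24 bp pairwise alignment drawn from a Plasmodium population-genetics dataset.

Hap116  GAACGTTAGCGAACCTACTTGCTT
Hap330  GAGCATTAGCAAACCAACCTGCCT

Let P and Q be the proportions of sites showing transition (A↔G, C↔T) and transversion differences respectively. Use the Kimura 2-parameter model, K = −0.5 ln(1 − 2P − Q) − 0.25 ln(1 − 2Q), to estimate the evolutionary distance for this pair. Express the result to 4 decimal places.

0.3283

The sequences differ at positions 3 (A/G, transition), 5 (G/A, transition), 11 (G/A, transition), 16 (T/A, transversion), 19 (T/C, transition), 23 (T/C, transition).
Of the 6 differences, 5 transitions and 1 transversion over 24 sites: P = 5/24 = 0.208333, Q = 1/24 = 0.041667.
d = −0.5·ln(0.541667) − 0.25·ln(0.916666) = −0.5·(-0.613104) − 0.25·(-0.087012) = 0.3283.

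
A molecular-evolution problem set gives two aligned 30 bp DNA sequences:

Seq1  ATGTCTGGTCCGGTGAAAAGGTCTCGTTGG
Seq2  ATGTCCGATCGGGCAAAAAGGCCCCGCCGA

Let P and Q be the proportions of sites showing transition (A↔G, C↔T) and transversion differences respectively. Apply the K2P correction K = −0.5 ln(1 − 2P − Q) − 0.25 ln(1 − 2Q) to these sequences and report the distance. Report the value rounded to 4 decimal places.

0.5189

Mismatches occur at site 6 (T↔C, transition), site 8 (G↔A, transition), site 11 (C↔G, transversion), site 14 (T↔C, transition), site 15 (G↔A, transition), site 22 (T↔C, transition), site 24 (T↔C, transition), site 27 (T↔C, transition), site 28 (T↔C, transition), site 30 (G↔A, transition).
Of the 10 differences, 9 transitions and 1 transversion over 30 sites: P = 9/30 = 0.300000, Q = 1/30 = 0.033333.
d = −0.5·ln(0.366667) − 0.25·ln(0.933334) = −0.5·(-1.003301) − 0.25·(-0.068992) = 0.5189.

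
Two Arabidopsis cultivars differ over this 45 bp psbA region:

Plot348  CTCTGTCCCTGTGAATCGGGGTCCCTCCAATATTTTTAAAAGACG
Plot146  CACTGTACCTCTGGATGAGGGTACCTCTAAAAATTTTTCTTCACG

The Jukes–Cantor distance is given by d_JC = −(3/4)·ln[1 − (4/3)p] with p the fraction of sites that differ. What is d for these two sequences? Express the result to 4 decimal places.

0.4408

The sequences differ at positions 2 (T/A), 7 (C/A), 11 (G/C), 14 (A/G), 17 (C/G), 18 (G/A), 23 (C/A), 28 (C/T), 31 (T/A), 33 (T/A), 38 (A/T), 39 (A/C), 40 (A/T), 41 (A/T), 42 (G/C).
p = 15/45 = 0.333333.
d = −0.75 · ln(1 − (4/3)·0.333333) = −0.75 · ln(0.555556) = −0.75 · (-0.587786) = 0.4408.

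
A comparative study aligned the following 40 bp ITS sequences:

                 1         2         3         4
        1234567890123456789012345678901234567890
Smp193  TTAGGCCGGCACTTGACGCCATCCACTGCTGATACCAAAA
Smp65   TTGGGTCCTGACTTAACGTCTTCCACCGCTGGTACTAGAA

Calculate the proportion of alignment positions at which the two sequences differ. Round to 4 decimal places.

Mismatches occur at site 3 (A/G), site 6 (C/T), site 8 (G/C), site 9 (G/T), site 10 (C/G), site 15 (G/A), site 19 (C/T), site 21 (A/T), site 27 (T/C), site 32 (A/G), site 36 (C/T), site 38 (A/G).
There are 12 differences over 40 sites, so p = 12/40 = 0.3000.

0.3000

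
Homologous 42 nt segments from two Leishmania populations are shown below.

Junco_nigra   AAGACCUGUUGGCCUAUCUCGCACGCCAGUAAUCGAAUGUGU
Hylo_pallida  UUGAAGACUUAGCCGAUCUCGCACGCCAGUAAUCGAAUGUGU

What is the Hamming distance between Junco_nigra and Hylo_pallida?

8

The sequences differ at positions 1 (A/U), 2 (A/U), 5 (C/A), 6 (C/G), 7 (U/A), 8 (G/C), 11 (G/A), 15 (U/G).
That gives 8 mismatches out of 42 aligned sites, so the Hamming distance is 8.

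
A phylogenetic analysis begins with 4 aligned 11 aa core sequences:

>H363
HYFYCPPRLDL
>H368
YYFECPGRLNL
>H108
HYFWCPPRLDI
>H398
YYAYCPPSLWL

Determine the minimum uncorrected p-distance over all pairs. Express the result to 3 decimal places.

Pairwise Hamming distances:
  H363 vs H368: 4
  H363 vs H108: 2
  H363 vs H398: 4
  H368 vs H108: 5
  H368 vs H398: 5
  H108 vs H398: 6
The smallest is 2 mismatches, between H363 and H108; p = 2/11 = 0.182.

0.182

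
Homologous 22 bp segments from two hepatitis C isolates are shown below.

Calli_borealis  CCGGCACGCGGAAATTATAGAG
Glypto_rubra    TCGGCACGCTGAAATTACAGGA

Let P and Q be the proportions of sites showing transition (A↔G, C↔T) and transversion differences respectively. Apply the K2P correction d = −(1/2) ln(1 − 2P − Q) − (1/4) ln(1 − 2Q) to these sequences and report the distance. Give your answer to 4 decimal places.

0.2869

The sequences differ at positions 1 (C/T, transition), 10 (G/T, transversion), 18 (T/C, transition), 21 (A/G, transition), 22 (G/A, transition).
Of the 5 differences, 4 transitions and 1 transversion over 22 sites: P = 4/22 = 0.181818, Q = 1/22 = 0.045455.
d = −0.5·ln(0.590909) − 0.25·ln(0.909090) = −0.5·(-0.526093) − 0.25·(-0.095311) = 0.2869.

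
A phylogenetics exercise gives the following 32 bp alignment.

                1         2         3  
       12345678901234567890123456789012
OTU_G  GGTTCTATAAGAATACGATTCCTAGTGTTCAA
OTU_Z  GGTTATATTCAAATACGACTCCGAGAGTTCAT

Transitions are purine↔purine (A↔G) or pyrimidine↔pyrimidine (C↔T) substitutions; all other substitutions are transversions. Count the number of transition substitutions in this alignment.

2

The sequences differ at positions 5 (C/A, transversion), 9 (A/T, transversion), 10 (A/C, transversion), 11 (G/A, transition), 19 (T/C, transition), 23 (T/G, transversion), 26 (T/A, transversion), 32 (A/T, transversion).
Of the 8 differences, 2 transitions and 6 transversions, so the answer is 2.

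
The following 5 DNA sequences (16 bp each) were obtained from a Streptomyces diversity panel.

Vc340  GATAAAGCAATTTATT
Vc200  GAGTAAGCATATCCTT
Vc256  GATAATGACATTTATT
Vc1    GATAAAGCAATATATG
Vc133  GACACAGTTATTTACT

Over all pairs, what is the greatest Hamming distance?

10

Pairwise Hamming distances:
  Vc340 vs Vc200: 6
  Vc340 vs Vc256: 3
  Vc340 vs Vc1: 2
  Vc340 vs Vc133: 5
  Vc200 vs Vc256: 9
  Vc200 vs Vc1: 8
  Vc200 vs Vc133: 10
  Vc256 vs Vc1: 5
  Vc256 vs Vc133: 6
  Vc1 vs Vc133: 7
The largest is 10, between Vc200 and Vc133.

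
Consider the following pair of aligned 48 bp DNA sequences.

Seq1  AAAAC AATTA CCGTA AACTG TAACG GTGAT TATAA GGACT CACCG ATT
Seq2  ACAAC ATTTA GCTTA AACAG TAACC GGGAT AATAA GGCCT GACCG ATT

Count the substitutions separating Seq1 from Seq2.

10

The sequences differ at positions 2 (A/C), 7 (A/T), 11 (C/G), 13 (G/T), 19 (T/A), 25 (G/C), 27 (T/G), 31 (T/A), 38 (A/C), 41 (C/G).
That gives 10 mismatches out of 48 aligned sites, so the Hamming distance is 10.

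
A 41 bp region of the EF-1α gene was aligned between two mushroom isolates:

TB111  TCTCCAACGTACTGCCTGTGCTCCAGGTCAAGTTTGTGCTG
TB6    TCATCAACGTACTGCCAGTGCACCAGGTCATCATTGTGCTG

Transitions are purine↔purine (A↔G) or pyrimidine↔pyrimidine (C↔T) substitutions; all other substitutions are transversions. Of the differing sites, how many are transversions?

6

Mismatches occur at site 3 (T→A, transversion), site 4 (C→T, transition), site 17 (T→A, transversion), site 22 (T→A, transversion), site 31 (A→T, transversion), site 32 (G→C, transversion), site 33 (T→A, transversion).
Of the 7 differences, 1 transition and 6 transversions, so the answer is 6.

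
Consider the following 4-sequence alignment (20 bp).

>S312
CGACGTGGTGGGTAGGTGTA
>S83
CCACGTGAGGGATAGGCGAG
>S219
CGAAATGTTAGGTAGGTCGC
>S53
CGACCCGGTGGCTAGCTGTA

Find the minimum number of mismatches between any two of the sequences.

4

Pairwise Hamming distances:
  S312 vs S83: 7
  S312 vs S219: 7
  S312 vs S53: 4
  S83 vs S219: 11
  S83 vs S53: 10
  S219 vs S53: 10
The smallest is 4, between S312 and S53.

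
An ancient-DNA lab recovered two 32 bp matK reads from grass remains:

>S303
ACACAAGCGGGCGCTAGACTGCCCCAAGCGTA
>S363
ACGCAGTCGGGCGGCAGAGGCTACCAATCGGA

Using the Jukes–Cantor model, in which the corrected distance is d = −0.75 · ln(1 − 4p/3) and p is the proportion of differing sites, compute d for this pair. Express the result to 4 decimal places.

Mismatches occur at site 3 (A/G), site 6 (A/G), site 7 (G/T), site 14 (C/G), site 15 (T/C), site 19 (C/G), site 20 (T/G), site 21 (G/C), site 22 (C/T), site 23 (C/A), site 28 (G/T), site 31 (T/G).
p = 12/32 = 0.375000.
d = −0.75 · ln(1 − (4/3)·0.375000) = −0.75 · ln(0.500000) = −0.75 · (-0.693147) = 0.5199.

0.5199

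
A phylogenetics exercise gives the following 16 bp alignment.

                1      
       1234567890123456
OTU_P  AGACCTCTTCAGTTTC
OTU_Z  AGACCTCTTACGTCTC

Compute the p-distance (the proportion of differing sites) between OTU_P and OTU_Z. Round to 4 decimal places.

Mismatches occur at site 10 (C→A), site 11 (A→C), site 14 (T→C).
There are 3 differences over 16 sites, so p = 3/16 = 0.1875.

0.1875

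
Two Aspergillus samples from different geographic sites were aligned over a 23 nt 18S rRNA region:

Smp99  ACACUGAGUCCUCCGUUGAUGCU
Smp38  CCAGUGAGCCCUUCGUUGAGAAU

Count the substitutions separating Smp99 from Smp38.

7

Differing sites — 1:A/C; 4:C/G; 9:U/C; 13:C/U; 20:U/G; 21:G/A; 22:C/A.
That gives 7 mismatches out of 23 aligned sites, so the Hamming distance is 7.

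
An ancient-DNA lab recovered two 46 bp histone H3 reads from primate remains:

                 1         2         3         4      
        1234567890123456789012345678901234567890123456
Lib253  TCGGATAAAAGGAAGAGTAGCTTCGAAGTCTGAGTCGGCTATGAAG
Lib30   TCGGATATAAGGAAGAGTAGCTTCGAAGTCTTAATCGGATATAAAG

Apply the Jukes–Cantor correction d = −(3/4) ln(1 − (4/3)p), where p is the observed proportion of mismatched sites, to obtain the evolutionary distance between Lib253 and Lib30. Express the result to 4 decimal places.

Mismatches occur at site 8 (A→T), site 32 (G→T), site 34 (G→A), site 39 (C→A), site 43 (G→A).
p = 5/46 = 0.108696.
d = −0.75 · ln(1 − (4/3)·0.108696) = −0.75 · ln(0.855072) = −0.75 · (-0.156570) = 0.1174.

0.1174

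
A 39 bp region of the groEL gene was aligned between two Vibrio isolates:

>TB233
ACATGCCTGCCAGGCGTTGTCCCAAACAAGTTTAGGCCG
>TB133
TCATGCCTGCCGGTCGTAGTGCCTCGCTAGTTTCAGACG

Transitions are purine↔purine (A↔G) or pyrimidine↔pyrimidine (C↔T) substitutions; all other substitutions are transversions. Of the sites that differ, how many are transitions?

Mismatches occur at site 1 (A/T, transversion), site 12 (A/G, transition), site 14 (G/T, transversion), site 18 (T/A, transversion), site 21 (C/G, transversion), site 24 (A/T, transversion), site 25 (A/C, transversion), site 26 (A/G, transition), site 28 (A/T, transversion), site 34 (A/C, transversion), site 35 (G/A, transition), site 37 (C/A, transversion).
Of the 12 differences, 3 transitions and 9 transversions, so the answer is 3.

3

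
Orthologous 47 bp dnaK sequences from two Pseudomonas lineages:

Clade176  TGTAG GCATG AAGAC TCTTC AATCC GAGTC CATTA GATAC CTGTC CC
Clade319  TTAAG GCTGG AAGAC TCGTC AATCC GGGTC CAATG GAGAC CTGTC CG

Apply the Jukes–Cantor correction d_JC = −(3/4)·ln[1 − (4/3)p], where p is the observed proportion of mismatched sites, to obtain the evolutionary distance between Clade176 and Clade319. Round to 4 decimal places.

The sequences differ at positions 2 (G/T), 3 (T/A), 8 (A/T), 9 (T/G), 18 (T/G), 27 (A/G), 33 (T/A), 35 (A/G), 38 (T/G), 47 (C/G).
p = 10/47 = 0.212766.
d = −0.75 · ln(1 − (4/3)·0.212766) = −0.75 · ln(0.716312) = −0.75 · (-0.333639) = 0.2502.

0.2502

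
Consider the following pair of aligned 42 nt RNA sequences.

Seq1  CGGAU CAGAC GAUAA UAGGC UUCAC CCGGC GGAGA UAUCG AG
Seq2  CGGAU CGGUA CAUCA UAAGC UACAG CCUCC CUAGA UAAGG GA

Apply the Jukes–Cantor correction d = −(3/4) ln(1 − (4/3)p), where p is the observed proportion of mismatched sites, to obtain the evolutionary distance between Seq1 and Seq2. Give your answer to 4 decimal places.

Differing sites — 7:A/G; 9:A/U; 10:C/A; 11:G/C; 14:A/C; 18:G/A; 22:U/A; 25:C/G; 28:G/U; 29:G/C; 31:G/C; 32:G/U; 38:U/A; 39:C/G; 41:A/G; 42:G/A.
p = 16/42 = 0.380952.
d = −0.75 · ln(1 − (4/3)·0.380952) = −0.75 · ln(0.492064) = −0.75 · (-0.709146) = 0.5319.

0.5319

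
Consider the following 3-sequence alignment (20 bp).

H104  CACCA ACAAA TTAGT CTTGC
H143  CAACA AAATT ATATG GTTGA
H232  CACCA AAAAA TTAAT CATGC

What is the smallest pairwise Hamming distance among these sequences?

3

Pairwise Hamming distances:
  H104 vs H143: 9
  H104 vs H232: 3
  H143 vs H232: 9
The smallest is 3, between H104 and H232.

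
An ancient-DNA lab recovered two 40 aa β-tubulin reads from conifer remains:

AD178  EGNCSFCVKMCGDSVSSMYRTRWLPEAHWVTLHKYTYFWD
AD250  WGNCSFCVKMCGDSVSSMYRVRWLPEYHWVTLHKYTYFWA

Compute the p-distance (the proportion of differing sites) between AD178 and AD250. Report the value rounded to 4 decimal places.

0.1000

Differing sites — 1:E/W; 21:T/V; 27:A/Y; 40:D/A.
There are 4 differences over 40 sites, so p = 4/40 = 0.1000.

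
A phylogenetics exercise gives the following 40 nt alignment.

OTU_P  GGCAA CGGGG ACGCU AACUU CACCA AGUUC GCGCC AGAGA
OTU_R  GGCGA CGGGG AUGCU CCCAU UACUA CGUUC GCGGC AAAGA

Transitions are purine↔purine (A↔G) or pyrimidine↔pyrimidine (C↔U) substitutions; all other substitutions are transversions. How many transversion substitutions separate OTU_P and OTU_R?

5

Differing sites — 4:A/G (Ti); 12:C/U (Ti); 16:A/C (Tv); 17:A/C (Tv); 19:U/A (Tv); 21:C/U (Ti); 24:C/U (Ti); 26:A/C (Tv); 34:C/G (Tv); 37:G/A (Ti).
Of the 10 differences, 5 transitions and 5 transversions, so the answer is 5.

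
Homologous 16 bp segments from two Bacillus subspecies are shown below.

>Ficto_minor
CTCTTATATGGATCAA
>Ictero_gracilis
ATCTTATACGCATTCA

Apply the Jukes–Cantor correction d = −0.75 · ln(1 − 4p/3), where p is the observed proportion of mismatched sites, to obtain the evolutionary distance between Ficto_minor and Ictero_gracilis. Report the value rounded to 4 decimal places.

The sequences differ at positions 1 (C/A), 9 (T/C), 11 (G/C), 14 (C/T), 15 (A/C).
p = 5/16 = 0.312500.
d = −0.75 · ln(1 − (4/3)·0.312500) = −0.75 · ln(0.583333) = −0.75 · (-0.538997) = 0.4042.

0.4042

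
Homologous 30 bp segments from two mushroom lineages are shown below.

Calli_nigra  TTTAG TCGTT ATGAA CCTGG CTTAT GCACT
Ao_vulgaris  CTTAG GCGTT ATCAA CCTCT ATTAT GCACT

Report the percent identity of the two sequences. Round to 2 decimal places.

80.00%

The sequences differ at positions 1 (T/C), 6 (T/G), 13 (G/C), 19 (G/C), 20 (G/T), 21 (C/A).
24 of the 30 sites match, so the percent identity is 24/30 × 100 = 80.00%.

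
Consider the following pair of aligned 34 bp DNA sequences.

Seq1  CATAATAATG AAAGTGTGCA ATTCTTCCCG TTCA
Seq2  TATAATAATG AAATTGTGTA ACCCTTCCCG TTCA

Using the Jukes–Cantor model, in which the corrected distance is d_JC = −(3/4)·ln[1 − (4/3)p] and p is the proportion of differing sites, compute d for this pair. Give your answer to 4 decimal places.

Differing sites — 1:C/T; 14:G/T; 19:C/T; 22:T/C; 23:T/C.
p = 5/34 = 0.147059.
d = −0.75 · ln(1 − (4/3)·0.147059) = −0.75 · ln(0.803921) = −0.75 · (-0.218254) = 0.1637.

0.1637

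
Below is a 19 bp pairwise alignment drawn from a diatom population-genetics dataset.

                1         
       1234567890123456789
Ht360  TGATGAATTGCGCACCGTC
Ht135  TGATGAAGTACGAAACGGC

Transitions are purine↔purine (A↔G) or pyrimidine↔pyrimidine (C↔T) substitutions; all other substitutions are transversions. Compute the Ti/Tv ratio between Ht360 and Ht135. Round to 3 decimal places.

0.250

The sequences differ at positions 8 (T/G, transversion), 10 (G/A, transition), 13 (C/A, transversion), 15 (C/A, transversion), 18 (T/G, transversion).
Of the 5 differences, 1 transition and 4 transversions, so Ti/Tv = 1/4 = 0.250.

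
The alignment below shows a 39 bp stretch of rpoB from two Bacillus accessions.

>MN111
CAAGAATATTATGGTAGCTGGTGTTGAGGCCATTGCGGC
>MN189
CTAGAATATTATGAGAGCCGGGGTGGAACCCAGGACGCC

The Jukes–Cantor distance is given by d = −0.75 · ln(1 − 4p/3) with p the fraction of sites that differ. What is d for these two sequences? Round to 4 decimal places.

The sequences differ at positions 2 (A/T), 14 (G/A), 15 (T/G), 19 (T/C), 22 (T/G), 25 (T/G), 28 (G/A), 29 (G/C), 33 (T/G), 34 (T/G), 35 (G/A), 38 (G/C).
p = 12/39 = 0.307692.
d = −0.75 · ln(1 − (4/3)·0.307692) = −0.75 · ln(0.589744) = −0.75 · (-0.528067) = 0.3961.

0.3961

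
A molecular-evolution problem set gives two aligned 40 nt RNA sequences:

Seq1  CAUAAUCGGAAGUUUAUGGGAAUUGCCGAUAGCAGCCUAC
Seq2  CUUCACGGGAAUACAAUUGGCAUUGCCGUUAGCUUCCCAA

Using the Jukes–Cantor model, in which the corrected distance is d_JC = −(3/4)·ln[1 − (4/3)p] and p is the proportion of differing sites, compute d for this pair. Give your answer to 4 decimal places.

0.5199

The sequences differ at positions 2 (A/U), 4 (A/C), 6 (U/C), 7 (C/G), 12 (G/U), 13 (U/A), 14 (U/C), 15 (U/A), 18 (G/U), 21 (A/C), 29 (A/U), 34 (A/U), 35 (G/U), 38 (U/C), 40 (C/A).
p = 15/40 = 0.375000.
d = −0.75 · ln(1 − (4/3)·0.375000) = −0.75 · ln(0.500000) = −0.75 · (-0.693147) = 0.5199.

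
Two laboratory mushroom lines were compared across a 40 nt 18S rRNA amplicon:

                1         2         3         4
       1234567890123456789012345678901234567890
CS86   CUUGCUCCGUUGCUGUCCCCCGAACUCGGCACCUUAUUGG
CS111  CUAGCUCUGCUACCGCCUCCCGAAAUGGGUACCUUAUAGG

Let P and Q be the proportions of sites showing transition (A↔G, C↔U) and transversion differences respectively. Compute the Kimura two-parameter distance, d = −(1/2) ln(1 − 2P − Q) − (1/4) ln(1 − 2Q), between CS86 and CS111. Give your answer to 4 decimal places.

0.3547

The sequences differ at positions 3 (U/A, transversion), 8 (C/U, transition), 10 (U/C, transition), 12 (G/A, transition), 14 (U/C, transition), 16 (U/C, transition), 18 (C/U, transition), 25 (C/A, transversion), 27 (C/G, transversion), 30 (C/U, transition), 38 (U/A, transversion).
Of the 11 differences, 7 transitions and 4 transversions over 40 sites: P = 7/40 = 0.175000, Q = 4/40 = 0.100000.
d = −0.5·ln(0.550000) − 0.25·ln(0.800000) = −0.5·(-0.597837) − 0.25·(-0.223144) = 0.3547.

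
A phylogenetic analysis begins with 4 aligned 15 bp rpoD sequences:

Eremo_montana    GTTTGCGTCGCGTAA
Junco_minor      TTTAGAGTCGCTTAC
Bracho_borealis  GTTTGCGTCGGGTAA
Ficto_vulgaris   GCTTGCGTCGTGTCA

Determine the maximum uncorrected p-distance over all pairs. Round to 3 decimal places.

Pairwise Hamming distances:
  Eremo_montana vs Junco_minor: 5
  Eremo_montana vs Bracho_borealis: 1
  Eremo_montana vs Ficto_vulgaris: 3
  Junco_minor vs Bracho_borealis: 6
  Junco_minor vs Ficto_vulgaris: 8
  Bracho_borealis vs Ficto_vulgaris: 3
The largest is 8 mismatches, between Junco_minor and Ficto_vulgaris; p = 8/15 = 0.533.

0.533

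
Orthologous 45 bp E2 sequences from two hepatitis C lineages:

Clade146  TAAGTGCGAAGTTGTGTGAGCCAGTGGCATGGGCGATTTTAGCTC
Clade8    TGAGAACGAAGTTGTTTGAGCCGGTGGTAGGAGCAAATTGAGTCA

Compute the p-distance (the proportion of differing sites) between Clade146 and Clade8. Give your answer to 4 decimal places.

0.3111

Mismatches occur at site 2 (A↔G), site 5 (T↔A), site 6 (G↔A), site 16 (G↔T), site 23 (A↔G), site 28 (C↔T), site 30 (T↔G), site 32 (G↔A), site 35 (G↔A), site 37 (T↔A), site 40 (T↔G), site 43 (C↔T), site 44 (T↔C), site 45 (C↔A).
There are 14 differences over 45 sites, so p = 14/45 = 0.3111.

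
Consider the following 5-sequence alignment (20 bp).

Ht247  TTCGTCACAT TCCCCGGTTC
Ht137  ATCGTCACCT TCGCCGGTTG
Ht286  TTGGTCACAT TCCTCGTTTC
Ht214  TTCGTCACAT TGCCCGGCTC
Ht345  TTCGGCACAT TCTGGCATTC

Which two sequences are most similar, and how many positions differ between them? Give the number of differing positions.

Pairwise Hamming distances:
  Ht247 vs Ht137: 4
  Ht247 vs Ht286: 3
  Ht247 vs Ht214: 2
  Ht247 vs Ht345: 6
  Ht137 vs Ht286: 7
  Ht137 vs Ht214: 6
  Ht137 vs Ht345: 9
  Ht286 vs Ht214: 5
  Ht286 vs Ht345: 7
  Ht214 vs Ht345: 8
The smallest is 2, between Ht247 and Ht214.

2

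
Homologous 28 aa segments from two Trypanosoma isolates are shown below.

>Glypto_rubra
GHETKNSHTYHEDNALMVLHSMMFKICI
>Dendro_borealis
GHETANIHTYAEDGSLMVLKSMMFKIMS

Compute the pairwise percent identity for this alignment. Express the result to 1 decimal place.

71.4%

Differing sites — 5:K/A; 7:S/I; 11:H/A; 14:N/G; 15:A/S; 20:H/K; 27:C/M; 28:I/S.
20 of the 28 sites match, so the percent identity is 20/28 × 100 = 71.4%.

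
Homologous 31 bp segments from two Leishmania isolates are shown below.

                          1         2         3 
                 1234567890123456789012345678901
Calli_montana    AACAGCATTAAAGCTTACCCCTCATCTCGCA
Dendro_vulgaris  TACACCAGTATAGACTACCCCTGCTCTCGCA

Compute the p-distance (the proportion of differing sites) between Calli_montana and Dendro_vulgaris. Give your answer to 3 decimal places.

0.258

Differing sites — 1:A/T; 5:G/C; 8:T/G; 11:A/T; 14:C/A; 15:T/C; 23:C/G; 24:A/C.
There are 8 differences over 31 sites, so p = 8/31 = 0.258.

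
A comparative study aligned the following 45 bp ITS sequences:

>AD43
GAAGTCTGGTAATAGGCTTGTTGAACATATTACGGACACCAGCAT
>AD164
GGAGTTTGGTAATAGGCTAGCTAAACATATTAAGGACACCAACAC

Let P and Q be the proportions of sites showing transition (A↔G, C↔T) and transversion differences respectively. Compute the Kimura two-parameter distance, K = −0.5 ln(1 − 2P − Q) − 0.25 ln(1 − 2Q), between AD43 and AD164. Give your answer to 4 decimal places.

The sequences differ at positions 2 (A/G, transition), 6 (C/T, transition), 19 (T/A, transversion), 21 (T/C, transition), 23 (G/A, transition), 33 (C/A, transversion), 42 (G/A, transition), 45 (T/C, transition).
Of the 8 differences, 6 transitions and 2 transversions over 45 sites: P = 6/45 = 0.133333, Q = 2/45 = 0.044444.
d = −0.5·ln(0.688890) − 0.25·ln(0.911112) = −0.5·(-0.372674) − 0.25·(-0.093089) = 0.2096.

0.2096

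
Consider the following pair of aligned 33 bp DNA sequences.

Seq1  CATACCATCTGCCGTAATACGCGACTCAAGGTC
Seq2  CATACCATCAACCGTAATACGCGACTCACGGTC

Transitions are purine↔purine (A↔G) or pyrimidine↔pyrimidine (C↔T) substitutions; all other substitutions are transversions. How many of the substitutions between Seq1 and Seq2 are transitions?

1

Mismatches occur at site 10 (T↔A, transversion), site 11 (G↔A, transition), site 29 (A↔C, transversion).
Of the 3 differences, 1 transition and 2 transversions, so the answer is 1.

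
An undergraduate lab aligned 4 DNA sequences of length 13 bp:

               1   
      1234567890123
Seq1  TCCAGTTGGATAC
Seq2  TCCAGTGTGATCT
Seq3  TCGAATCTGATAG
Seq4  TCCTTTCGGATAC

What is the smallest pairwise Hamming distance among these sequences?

3

Pairwise Hamming distances:
  Seq1 vs Seq2: 4
  Seq1 vs Seq3: 5
  Seq1 vs Seq4: 3
  Seq2 vs Seq3: 5
  Seq2 vs Seq4: 6
  Seq3 vs Seq4: 5
The smallest is 3, between Seq1 and Seq4.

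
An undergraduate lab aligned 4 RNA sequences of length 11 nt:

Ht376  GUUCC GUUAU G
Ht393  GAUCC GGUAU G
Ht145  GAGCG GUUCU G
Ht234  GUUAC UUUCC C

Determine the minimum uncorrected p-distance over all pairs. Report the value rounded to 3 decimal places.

0.182

Pairwise Hamming distances:
  Ht376 vs Ht393: 2
  Ht376 vs Ht145: 4
  Ht376 vs Ht234: 5
  Ht393 vs Ht145: 4
  Ht393 vs Ht234: 7
  Ht145 vs Ht234: 7
The smallest is 2 mismatches, between Ht376 and Ht393; p = 2/11 = 0.182.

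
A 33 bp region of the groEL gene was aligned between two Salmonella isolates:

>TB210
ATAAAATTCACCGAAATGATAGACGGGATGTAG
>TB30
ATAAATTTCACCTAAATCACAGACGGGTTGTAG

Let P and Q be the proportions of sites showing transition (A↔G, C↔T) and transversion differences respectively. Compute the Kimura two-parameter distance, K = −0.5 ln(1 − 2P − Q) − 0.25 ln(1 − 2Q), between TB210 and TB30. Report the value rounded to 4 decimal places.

0.1697

The sequences differ at positions 6 (A/T, transversion), 13 (G/T, transversion), 18 (G/C, transversion), 20 (T/C, transition), 28 (A/T, transversion).
Of the 5 differences, 1 transition and 4 transversions over 33 sites: P = 1/33 = 0.030303, Q = 4/33 = 0.121212.
d = −0.5·ln(0.818182) − 0.25·ln(0.757576) = −0.5·(-0.200670) − 0.25·(-0.277631) = 0.1697.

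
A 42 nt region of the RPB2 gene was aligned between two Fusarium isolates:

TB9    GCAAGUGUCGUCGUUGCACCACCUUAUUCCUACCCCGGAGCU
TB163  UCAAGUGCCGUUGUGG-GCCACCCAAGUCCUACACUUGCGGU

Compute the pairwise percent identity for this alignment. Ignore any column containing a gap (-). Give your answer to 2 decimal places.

Excluding the 1 gap column leaves 41 comparable sites.
The sequences differ at positions 1 (G/U), 8 (U/C), 12 (C/U), 15 (U/G), 18 (A/G), 24 (U/C), 25 (U/A), 27 (U/G), 34 (C/A), 36 (C/U), 37 (G/U), 39 (A/C), 41 (C/G).
28 of the 41 comparable sites match, so the percent identity is 28/41 × 100 = 68.29%.

68.29%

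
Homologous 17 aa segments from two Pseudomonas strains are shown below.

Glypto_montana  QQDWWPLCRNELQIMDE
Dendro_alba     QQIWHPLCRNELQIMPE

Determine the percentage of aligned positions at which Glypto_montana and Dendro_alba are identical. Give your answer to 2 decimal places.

Differing sites — 3:D/I; 5:W/H; 16:D/P.
14 of the 17 sites match, so the percent identity is 14/17 × 100 = 82.35%.

82.35%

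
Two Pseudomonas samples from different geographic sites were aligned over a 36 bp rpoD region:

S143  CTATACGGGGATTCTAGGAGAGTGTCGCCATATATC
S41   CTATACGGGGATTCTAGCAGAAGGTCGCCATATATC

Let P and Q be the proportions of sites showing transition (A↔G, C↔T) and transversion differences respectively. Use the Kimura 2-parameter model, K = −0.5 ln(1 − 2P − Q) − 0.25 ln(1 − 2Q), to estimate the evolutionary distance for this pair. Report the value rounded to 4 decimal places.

0.0883

Differing sites — 18:G/C (Tv); 22:G/A (Ti); 23:T/G (Tv).
Of the 3 differences, 1 transition and 2 transversions over 36 sites: P = 1/36 = 0.027778, Q = 2/36 = 0.055556.
d = −0.5·ln(0.888888) − 0.25·ln(0.888888) = −0.5·(-0.117784) − 0.25·(-0.117784) = 0.0883.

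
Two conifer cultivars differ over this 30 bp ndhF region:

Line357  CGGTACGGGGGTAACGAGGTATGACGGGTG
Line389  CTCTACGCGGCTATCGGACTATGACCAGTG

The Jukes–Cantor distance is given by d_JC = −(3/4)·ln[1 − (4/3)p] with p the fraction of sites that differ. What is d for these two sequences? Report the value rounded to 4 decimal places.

0.4408

Mismatches occur at site 2 (G→T), site 3 (G→C), site 8 (G→C), site 11 (G→C), site 14 (A→T), site 17 (A→G), site 18 (G→A), site 19 (G→C), site 26 (G→C), site 27 (G→A).
p = 10/30 = 0.333333.
d = −0.75 · ln(1 − (4/3)·0.333333) = −0.75 · ln(0.555556) = −0.75 · (-0.587786) = 0.4408.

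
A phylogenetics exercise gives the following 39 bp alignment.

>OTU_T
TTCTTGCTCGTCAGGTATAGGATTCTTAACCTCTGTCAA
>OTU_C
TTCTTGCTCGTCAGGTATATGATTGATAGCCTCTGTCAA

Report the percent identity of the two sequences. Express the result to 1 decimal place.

89.7%

Mismatches occur at site 20 (G↔T), site 25 (C↔G), site 26 (T↔A), site 29 (A↔G).
35 of the 39 sites match, so the percent identity is 35/39 × 100 = 89.7%.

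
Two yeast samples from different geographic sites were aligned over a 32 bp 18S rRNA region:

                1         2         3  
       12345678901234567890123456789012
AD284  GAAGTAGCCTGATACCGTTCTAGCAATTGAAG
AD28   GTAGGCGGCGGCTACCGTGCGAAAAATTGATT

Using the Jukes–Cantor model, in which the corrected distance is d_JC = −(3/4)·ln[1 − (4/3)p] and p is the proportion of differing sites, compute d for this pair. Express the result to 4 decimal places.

Mismatches occur at site 2 (A/T), site 5 (T/G), site 6 (A/C), site 8 (C/G), site 10 (T/G), site 12 (A/C), site 19 (T/G), site 21 (T/G), site 23 (G/A), site 24 (C/A), site 31 (A/T), site 32 (G/T).
p = 12/32 = 0.375000.
d = −0.75 · ln(1 − (4/3)·0.375000) = −0.75 · ln(0.500000) = −0.75 · (-0.693147) = 0.5199.

0.5199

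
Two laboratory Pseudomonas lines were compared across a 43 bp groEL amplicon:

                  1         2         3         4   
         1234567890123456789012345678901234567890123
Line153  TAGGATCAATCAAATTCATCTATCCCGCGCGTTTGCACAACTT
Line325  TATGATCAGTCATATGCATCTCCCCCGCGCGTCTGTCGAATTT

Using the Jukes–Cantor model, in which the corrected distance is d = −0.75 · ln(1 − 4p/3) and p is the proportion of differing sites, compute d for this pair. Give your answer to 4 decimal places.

0.3129

Differing sites — 3:G/T; 9:A/G; 13:A/T; 16:T/G; 22:A/C; 23:T/C; 33:T/C; 36:C/T; 37:A/C; 38:C/G; 41:C/T.
p = 11/43 = 0.255814.
d = −0.75 · ln(1 − (4/3)·0.255814) = −0.75 · ln(0.658915) = −0.75 · (-0.417161) = 0.3129.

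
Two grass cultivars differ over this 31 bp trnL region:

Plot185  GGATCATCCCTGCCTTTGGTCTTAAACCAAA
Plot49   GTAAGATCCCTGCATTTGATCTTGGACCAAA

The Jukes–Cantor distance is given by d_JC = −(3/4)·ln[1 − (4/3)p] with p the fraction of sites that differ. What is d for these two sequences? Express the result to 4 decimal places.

0.2687

Differing sites — 2:G/T; 4:T/A; 5:C/G; 14:C/A; 19:G/A; 24:A/G; 25:A/G.
p = 7/31 = 0.225806.
d = −0.75 · ln(1 − (4/3)·0.225806) = −0.75 · ln(0.698925) = −0.75 · (-0.358212) = 0.2687.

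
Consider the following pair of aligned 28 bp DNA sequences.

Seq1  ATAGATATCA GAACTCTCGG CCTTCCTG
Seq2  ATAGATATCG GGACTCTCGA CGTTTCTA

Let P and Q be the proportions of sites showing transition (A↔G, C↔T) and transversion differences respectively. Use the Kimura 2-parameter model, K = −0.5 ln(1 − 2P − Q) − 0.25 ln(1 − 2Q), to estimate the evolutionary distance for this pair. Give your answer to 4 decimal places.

Differing sites — 10:A/G (Ti); 12:A/G (Ti); 20:G/A (Ti); 22:C/G (Tv); 25:C/T (Ti); 28:G/A (Ti).
Of the 6 differences, 5 transitions and 1 transversion over 28 sites: P = 5/28 = 0.178571, Q = 1/28 = 0.035714.
d = −0.5·ln(0.607144) − 0.25·ln(0.928572) = −0.5·(-0.498989) − 0.25·(-0.074107) = 0.2680.

0.2680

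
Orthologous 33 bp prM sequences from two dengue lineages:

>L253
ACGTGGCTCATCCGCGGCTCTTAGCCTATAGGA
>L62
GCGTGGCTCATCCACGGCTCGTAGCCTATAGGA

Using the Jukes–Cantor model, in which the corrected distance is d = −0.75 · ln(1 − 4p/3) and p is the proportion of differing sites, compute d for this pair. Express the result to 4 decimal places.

0.0969

Differing sites — 1:A/G; 14:G/A; 21:T/G.
p = 3/33 = 0.090909.
d = −0.75 · ln(1 − (4/3)·0.090909) = −0.75 · ln(0.878788) = −0.75 · (-0.129212) = 0.0969.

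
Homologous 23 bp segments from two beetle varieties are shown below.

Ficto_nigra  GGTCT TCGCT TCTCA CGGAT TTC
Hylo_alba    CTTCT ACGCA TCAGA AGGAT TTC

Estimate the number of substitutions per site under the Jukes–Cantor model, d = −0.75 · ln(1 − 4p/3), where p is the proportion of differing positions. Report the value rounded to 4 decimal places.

0.3904

Differing sites — 1:G/C; 2:G/T; 6:T/A; 10:T/A; 13:T/A; 14:C/G; 16:C/A.
p = 7/23 = 0.304348.
d = −0.75 · ln(1 − (4/3)·0.304348) = −0.75 · ln(0.594203) = −0.75 · (-0.520534) = 0.3904.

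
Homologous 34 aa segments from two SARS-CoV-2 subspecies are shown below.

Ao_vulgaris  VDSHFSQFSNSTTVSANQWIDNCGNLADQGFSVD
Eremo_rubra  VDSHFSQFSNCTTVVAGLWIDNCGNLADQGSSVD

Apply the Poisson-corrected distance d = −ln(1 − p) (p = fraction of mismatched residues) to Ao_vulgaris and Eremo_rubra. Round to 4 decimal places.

Differing sites — 11:S/C; 15:S/V; 17:N/G; 18:Q/L; 31:F/S.
p = 5/34 = 0.147059.
d = −ln(1 − 0.147059) = −ln(0.852941) = 0.1591.

0.1591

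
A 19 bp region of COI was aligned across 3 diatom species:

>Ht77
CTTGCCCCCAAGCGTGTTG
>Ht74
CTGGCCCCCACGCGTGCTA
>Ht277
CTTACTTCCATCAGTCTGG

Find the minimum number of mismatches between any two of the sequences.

Pairwise Hamming distances:
  Ht77 vs Ht74: 4
  Ht77 vs Ht277: 8
  Ht74 vs Ht277: 11
The smallest is 4, between Ht77 and Ht74.

4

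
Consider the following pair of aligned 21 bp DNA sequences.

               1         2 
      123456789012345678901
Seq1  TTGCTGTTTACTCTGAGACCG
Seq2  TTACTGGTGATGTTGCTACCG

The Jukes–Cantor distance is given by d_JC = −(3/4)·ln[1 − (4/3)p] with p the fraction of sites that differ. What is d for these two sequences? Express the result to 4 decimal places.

0.5319

Mismatches occur at site 3 (G/A), site 7 (T/G), site 9 (T/G), site 11 (C/T), site 12 (T/G), site 13 (C/T), site 16 (A/C), site 17 (G/T).
p = 8/21 = 0.380952.
d = −0.75 · ln(1 − (4/3)·0.380952) = −0.75 · ln(0.492064) = −0.75 · (-0.709146) = 0.5319.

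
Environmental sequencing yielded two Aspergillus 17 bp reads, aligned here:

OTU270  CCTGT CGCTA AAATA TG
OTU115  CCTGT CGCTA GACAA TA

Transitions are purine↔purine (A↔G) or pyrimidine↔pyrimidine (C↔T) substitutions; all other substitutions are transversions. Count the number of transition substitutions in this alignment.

The sequences differ at positions 11 (A/G, transition), 13 (A/C, transversion), 14 (T/A, transversion), 17 (G/A, transition).
Of the 4 differences, 2 transitions and 2 transversions, so the answer is 2.

2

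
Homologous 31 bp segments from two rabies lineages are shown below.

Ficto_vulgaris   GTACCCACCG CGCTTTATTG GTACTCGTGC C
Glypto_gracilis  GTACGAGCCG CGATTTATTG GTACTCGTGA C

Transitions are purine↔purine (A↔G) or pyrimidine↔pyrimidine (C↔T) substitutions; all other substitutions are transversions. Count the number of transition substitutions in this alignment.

1

Differing sites — 5:C/G (Tv); 6:C/A (Tv); 7:A/G (Ti); 13:C/A (Tv); 30:C/A (Tv).
Of the 5 differences, 1 transition and 4 transversions, so the answer is 1.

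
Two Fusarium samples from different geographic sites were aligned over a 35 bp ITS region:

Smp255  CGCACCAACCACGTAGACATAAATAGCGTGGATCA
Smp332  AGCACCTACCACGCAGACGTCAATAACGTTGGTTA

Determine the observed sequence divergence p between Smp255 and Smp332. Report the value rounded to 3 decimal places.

0.257

The sequences differ at positions 1 (C/A), 7 (A/T), 14 (T/C), 19 (A/G), 21 (A/C), 26 (G/A), 30 (G/T), 32 (A/G), 34 (C/T).
There are 9 differences over 35 sites, so p = 9/35 = 0.257.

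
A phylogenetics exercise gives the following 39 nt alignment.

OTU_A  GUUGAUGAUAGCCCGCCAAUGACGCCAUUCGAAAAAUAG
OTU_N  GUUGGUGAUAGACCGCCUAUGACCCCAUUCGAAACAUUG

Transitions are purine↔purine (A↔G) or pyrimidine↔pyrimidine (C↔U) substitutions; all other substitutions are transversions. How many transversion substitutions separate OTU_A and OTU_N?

The sequences differ at positions 5 (A/G, transition), 12 (C/A, transversion), 18 (A/U, transversion), 24 (G/C, transversion), 35 (A/C, transversion), 38 (A/U, transversion).
Of the 6 differences, 1 transition and 5 transversions, so the answer is 5.

5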